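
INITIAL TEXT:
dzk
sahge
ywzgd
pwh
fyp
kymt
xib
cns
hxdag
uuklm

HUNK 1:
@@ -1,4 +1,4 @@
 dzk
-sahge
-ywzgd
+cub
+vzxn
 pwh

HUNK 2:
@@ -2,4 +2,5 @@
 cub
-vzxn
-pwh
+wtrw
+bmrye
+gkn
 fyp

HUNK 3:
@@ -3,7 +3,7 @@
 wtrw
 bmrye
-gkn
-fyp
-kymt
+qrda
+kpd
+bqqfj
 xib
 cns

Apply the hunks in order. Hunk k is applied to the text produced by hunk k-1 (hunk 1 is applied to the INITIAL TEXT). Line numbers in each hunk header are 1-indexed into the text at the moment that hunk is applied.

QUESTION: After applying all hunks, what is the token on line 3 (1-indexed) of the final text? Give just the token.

Hunk 1: at line 1 remove [sahge,ywzgd] add [cub,vzxn] -> 10 lines: dzk cub vzxn pwh fyp kymt xib cns hxdag uuklm
Hunk 2: at line 2 remove [vzxn,pwh] add [wtrw,bmrye,gkn] -> 11 lines: dzk cub wtrw bmrye gkn fyp kymt xib cns hxdag uuklm
Hunk 3: at line 3 remove [gkn,fyp,kymt] add [qrda,kpd,bqqfj] -> 11 lines: dzk cub wtrw bmrye qrda kpd bqqfj xib cns hxdag uuklm
Final line 3: wtrw

Answer: wtrw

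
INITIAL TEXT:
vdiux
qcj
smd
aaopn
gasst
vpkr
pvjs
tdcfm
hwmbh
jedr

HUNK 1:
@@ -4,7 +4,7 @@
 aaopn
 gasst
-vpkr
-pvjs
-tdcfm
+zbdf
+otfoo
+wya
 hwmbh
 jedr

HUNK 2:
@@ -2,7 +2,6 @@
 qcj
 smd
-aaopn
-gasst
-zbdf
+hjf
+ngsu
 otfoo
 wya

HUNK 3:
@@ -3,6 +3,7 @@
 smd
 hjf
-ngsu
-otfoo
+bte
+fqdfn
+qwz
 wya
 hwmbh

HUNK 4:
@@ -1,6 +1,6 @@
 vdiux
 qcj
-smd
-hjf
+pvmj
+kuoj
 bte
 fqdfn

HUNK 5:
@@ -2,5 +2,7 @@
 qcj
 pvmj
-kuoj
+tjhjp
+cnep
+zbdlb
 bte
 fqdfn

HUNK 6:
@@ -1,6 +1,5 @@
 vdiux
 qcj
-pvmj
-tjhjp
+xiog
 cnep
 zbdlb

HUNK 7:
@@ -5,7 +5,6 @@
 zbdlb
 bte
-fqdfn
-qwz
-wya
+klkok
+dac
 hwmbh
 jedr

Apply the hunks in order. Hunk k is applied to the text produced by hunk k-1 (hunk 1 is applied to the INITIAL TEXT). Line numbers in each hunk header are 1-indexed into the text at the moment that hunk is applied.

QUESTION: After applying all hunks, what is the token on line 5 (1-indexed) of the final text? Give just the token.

Answer: zbdlb

Derivation:
Hunk 1: at line 4 remove [vpkr,pvjs,tdcfm] add [zbdf,otfoo,wya] -> 10 lines: vdiux qcj smd aaopn gasst zbdf otfoo wya hwmbh jedr
Hunk 2: at line 2 remove [aaopn,gasst,zbdf] add [hjf,ngsu] -> 9 lines: vdiux qcj smd hjf ngsu otfoo wya hwmbh jedr
Hunk 3: at line 3 remove [ngsu,otfoo] add [bte,fqdfn,qwz] -> 10 lines: vdiux qcj smd hjf bte fqdfn qwz wya hwmbh jedr
Hunk 4: at line 1 remove [smd,hjf] add [pvmj,kuoj] -> 10 lines: vdiux qcj pvmj kuoj bte fqdfn qwz wya hwmbh jedr
Hunk 5: at line 2 remove [kuoj] add [tjhjp,cnep,zbdlb] -> 12 lines: vdiux qcj pvmj tjhjp cnep zbdlb bte fqdfn qwz wya hwmbh jedr
Hunk 6: at line 1 remove [pvmj,tjhjp] add [xiog] -> 11 lines: vdiux qcj xiog cnep zbdlb bte fqdfn qwz wya hwmbh jedr
Hunk 7: at line 5 remove [fqdfn,qwz,wya] add [klkok,dac] -> 10 lines: vdiux qcj xiog cnep zbdlb bte klkok dac hwmbh jedr
Final line 5: zbdlb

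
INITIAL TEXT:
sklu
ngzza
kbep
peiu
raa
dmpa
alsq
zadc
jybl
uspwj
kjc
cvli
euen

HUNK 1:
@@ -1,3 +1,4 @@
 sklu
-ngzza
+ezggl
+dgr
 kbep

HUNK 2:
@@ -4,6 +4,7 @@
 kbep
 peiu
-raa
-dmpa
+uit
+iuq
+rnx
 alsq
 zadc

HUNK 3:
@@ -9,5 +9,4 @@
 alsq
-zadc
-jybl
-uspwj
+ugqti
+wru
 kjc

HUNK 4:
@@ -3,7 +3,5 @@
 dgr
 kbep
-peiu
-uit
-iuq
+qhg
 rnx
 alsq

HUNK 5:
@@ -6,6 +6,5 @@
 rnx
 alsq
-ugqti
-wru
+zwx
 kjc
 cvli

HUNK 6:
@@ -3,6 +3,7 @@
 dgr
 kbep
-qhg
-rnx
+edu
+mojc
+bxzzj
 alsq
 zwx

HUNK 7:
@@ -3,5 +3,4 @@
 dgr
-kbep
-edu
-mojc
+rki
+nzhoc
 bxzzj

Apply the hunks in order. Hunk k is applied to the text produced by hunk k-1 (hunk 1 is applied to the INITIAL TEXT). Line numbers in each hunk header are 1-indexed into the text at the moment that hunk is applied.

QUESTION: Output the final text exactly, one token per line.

Hunk 1: at line 1 remove [ngzza] add [ezggl,dgr] -> 14 lines: sklu ezggl dgr kbep peiu raa dmpa alsq zadc jybl uspwj kjc cvli euen
Hunk 2: at line 4 remove [raa,dmpa] add [uit,iuq,rnx] -> 15 lines: sklu ezggl dgr kbep peiu uit iuq rnx alsq zadc jybl uspwj kjc cvli euen
Hunk 3: at line 9 remove [zadc,jybl,uspwj] add [ugqti,wru] -> 14 lines: sklu ezggl dgr kbep peiu uit iuq rnx alsq ugqti wru kjc cvli euen
Hunk 4: at line 3 remove [peiu,uit,iuq] add [qhg] -> 12 lines: sklu ezggl dgr kbep qhg rnx alsq ugqti wru kjc cvli euen
Hunk 5: at line 6 remove [ugqti,wru] add [zwx] -> 11 lines: sklu ezggl dgr kbep qhg rnx alsq zwx kjc cvli euen
Hunk 6: at line 3 remove [qhg,rnx] add [edu,mojc,bxzzj] -> 12 lines: sklu ezggl dgr kbep edu mojc bxzzj alsq zwx kjc cvli euen
Hunk 7: at line 3 remove [kbep,edu,mojc] add [rki,nzhoc] -> 11 lines: sklu ezggl dgr rki nzhoc bxzzj alsq zwx kjc cvli euen

Answer: sklu
ezggl
dgr
rki
nzhoc
bxzzj
alsq
zwx
kjc
cvli
euen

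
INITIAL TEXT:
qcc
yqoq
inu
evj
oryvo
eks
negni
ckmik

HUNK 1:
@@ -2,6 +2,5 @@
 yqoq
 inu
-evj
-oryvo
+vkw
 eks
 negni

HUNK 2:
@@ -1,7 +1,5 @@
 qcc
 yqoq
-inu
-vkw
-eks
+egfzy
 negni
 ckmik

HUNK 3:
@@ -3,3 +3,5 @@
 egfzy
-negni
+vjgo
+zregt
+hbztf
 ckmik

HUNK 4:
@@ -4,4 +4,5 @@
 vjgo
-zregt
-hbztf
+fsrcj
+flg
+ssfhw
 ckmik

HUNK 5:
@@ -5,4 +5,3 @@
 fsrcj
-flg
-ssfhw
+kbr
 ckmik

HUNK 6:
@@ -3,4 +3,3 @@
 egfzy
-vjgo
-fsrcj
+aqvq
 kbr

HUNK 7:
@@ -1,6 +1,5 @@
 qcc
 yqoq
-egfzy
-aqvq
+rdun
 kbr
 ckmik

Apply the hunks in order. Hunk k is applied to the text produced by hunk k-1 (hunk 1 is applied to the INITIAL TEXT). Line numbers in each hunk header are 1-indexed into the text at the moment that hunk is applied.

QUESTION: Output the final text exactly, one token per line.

Answer: qcc
yqoq
rdun
kbr
ckmik

Derivation:
Hunk 1: at line 2 remove [evj,oryvo] add [vkw] -> 7 lines: qcc yqoq inu vkw eks negni ckmik
Hunk 2: at line 1 remove [inu,vkw,eks] add [egfzy] -> 5 lines: qcc yqoq egfzy negni ckmik
Hunk 3: at line 3 remove [negni] add [vjgo,zregt,hbztf] -> 7 lines: qcc yqoq egfzy vjgo zregt hbztf ckmik
Hunk 4: at line 4 remove [zregt,hbztf] add [fsrcj,flg,ssfhw] -> 8 lines: qcc yqoq egfzy vjgo fsrcj flg ssfhw ckmik
Hunk 5: at line 5 remove [flg,ssfhw] add [kbr] -> 7 lines: qcc yqoq egfzy vjgo fsrcj kbr ckmik
Hunk 6: at line 3 remove [vjgo,fsrcj] add [aqvq] -> 6 lines: qcc yqoq egfzy aqvq kbr ckmik
Hunk 7: at line 1 remove [egfzy,aqvq] add [rdun] -> 5 lines: qcc yqoq rdun kbr ckmik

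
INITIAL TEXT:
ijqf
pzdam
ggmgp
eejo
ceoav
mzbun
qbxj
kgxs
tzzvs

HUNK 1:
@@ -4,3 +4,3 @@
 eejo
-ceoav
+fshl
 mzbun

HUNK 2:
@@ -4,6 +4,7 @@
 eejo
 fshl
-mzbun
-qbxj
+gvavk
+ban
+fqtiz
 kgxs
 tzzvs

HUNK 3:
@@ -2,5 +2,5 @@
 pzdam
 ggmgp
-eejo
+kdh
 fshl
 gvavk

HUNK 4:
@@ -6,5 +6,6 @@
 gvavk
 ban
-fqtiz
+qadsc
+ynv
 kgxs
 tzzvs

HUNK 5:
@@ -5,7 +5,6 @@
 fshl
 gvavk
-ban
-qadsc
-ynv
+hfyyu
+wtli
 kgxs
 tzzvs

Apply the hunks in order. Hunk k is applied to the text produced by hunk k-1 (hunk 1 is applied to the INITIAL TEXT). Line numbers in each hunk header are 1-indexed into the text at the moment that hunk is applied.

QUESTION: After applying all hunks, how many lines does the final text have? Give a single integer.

Answer: 10

Derivation:
Hunk 1: at line 4 remove [ceoav] add [fshl] -> 9 lines: ijqf pzdam ggmgp eejo fshl mzbun qbxj kgxs tzzvs
Hunk 2: at line 4 remove [mzbun,qbxj] add [gvavk,ban,fqtiz] -> 10 lines: ijqf pzdam ggmgp eejo fshl gvavk ban fqtiz kgxs tzzvs
Hunk 3: at line 2 remove [eejo] add [kdh] -> 10 lines: ijqf pzdam ggmgp kdh fshl gvavk ban fqtiz kgxs tzzvs
Hunk 4: at line 6 remove [fqtiz] add [qadsc,ynv] -> 11 lines: ijqf pzdam ggmgp kdh fshl gvavk ban qadsc ynv kgxs tzzvs
Hunk 5: at line 5 remove [ban,qadsc,ynv] add [hfyyu,wtli] -> 10 lines: ijqf pzdam ggmgp kdh fshl gvavk hfyyu wtli kgxs tzzvs
Final line count: 10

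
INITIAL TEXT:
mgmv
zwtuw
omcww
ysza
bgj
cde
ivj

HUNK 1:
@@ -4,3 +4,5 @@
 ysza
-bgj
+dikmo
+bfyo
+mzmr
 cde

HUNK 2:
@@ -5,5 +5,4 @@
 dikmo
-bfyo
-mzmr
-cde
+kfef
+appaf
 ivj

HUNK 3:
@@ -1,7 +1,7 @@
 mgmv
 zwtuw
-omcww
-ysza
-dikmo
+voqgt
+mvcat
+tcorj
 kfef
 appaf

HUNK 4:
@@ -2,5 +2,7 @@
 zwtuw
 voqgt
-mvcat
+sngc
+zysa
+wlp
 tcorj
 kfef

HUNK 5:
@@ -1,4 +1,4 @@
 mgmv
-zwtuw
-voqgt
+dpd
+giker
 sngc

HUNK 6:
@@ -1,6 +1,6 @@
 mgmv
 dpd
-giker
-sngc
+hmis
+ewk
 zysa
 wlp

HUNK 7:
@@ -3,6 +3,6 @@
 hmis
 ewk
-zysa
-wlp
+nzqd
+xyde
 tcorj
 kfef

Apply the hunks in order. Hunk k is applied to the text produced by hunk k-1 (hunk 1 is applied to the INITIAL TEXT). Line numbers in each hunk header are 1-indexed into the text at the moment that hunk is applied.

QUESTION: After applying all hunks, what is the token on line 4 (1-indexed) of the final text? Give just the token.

Hunk 1: at line 4 remove [bgj] add [dikmo,bfyo,mzmr] -> 9 lines: mgmv zwtuw omcww ysza dikmo bfyo mzmr cde ivj
Hunk 2: at line 5 remove [bfyo,mzmr,cde] add [kfef,appaf] -> 8 lines: mgmv zwtuw omcww ysza dikmo kfef appaf ivj
Hunk 3: at line 1 remove [omcww,ysza,dikmo] add [voqgt,mvcat,tcorj] -> 8 lines: mgmv zwtuw voqgt mvcat tcorj kfef appaf ivj
Hunk 4: at line 2 remove [mvcat] add [sngc,zysa,wlp] -> 10 lines: mgmv zwtuw voqgt sngc zysa wlp tcorj kfef appaf ivj
Hunk 5: at line 1 remove [zwtuw,voqgt] add [dpd,giker] -> 10 lines: mgmv dpd giker sngc zysa wlp tcorj kfef appaf ivj
Hunk 6: at line 1 remove [giker,sngc] add [hmis,ewk] -> 10 lines: mgmv dpd hmis ewk zysa wlp tcorj kfef appaf ivj
Hunk 7: at line 3 remove [zysa,wlp] add [nzqd,xyde] -> 10 lines: mgmv dpd hmis ewk nzqd xyde tcorj kfef appaf ivj
Final line 4: ewk

Answer: ewk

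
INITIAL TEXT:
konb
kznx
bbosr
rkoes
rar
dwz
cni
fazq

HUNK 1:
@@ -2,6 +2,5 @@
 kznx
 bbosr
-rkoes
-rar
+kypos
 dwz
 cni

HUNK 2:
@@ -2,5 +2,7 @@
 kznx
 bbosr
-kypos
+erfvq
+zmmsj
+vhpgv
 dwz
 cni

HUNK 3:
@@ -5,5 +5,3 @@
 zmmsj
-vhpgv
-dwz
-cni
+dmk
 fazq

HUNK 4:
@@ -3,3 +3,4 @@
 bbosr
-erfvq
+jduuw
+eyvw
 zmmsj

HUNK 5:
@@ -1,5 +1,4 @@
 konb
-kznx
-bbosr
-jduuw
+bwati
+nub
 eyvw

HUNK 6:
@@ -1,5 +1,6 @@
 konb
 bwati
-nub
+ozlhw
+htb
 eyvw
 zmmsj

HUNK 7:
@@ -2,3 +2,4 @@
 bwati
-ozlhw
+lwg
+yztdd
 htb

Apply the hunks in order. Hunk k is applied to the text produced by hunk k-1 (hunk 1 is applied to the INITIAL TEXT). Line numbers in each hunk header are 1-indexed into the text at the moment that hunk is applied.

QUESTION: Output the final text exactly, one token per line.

Answer: konb
bwati
lwg
yztdd
htb
eyvw
zmmsj
dmk
fazq

Derivation:
Hunk 1: at line 2 remove [rkoes,rar] add [kypos] -> 7 lines: konb kznx bbosr kypos dwz cni fazq
Hunk 2: at line 2 remove [kypos] add [erfvq,zmmsj,vhpgv] -> 9 lines: konb kznx bbosr erfvq zmmsj vhpgv dwz cni fazq
Hunk 3: at line 5 remove [vhpgv,dwz,cni] add [dmk] -> 7 lines: konb kznx bbosr erfvq zmmsj dmk fazq
Hunk 4: at line 3 remove [erfvq] add [jduuw,eyvw] -> 8 lines: konb kznx bbosr jduuw eyvw zmmsj dmk fazq
Hunk 5: at line 1 remove [kznx,bbosr,jduuw] add [bwati,nub] -> 7 lines: konb bwati nub eyvw zmmsj dmk fazq
Hunk 6: at line 1 remove [nub] add [ozlhw,htb] -> 8 lines: konb bwati ozlhw htb eyvw zmmsj dmk fazq
Hunk 7: at line 2 remove [ozlhw] add [lwg,yztdd] -> 9 lines: konb bwati lwg yztdd htb eyvw zmmsj dmk fazq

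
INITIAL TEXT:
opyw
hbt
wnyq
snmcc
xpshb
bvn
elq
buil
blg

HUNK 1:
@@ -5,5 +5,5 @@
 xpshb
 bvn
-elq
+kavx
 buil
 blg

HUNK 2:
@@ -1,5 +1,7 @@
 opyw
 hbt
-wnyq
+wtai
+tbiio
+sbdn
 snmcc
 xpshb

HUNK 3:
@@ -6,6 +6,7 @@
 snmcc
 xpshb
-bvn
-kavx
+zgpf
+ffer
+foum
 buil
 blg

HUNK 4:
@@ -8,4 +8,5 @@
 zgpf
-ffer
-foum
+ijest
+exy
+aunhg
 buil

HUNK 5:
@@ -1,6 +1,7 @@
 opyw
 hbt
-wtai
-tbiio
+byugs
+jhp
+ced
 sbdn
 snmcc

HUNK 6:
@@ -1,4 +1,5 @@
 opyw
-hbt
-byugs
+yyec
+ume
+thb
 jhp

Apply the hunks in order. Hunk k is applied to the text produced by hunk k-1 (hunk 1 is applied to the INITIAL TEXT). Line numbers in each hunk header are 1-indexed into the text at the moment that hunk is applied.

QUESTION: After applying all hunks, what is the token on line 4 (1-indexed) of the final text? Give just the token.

Answer: thb

Derivation:
Hunk 1: at line 5 remove [elq] add [kavx] -> 9 lines: opyw hbt wnyq snmcc xpshb bvn kavx buil blg
Hunk 2: at line 1 remove [wnyq] add [wtai,tbiio,sbdn] -> 11 lines: opyw hbt wtai tbiio sbdn snmcc xpshb bvn kavx buil blg
Hunk 3: at line 6 remove [bvn,kavx] add [zgpf,ffer,foum] -> 12 lines: opyw hbt wtai tbiio sbdn snmcc xpshb zgpf ffer foum buil blg
Hunk 4: at line 8 remove [ffer,foum] add [ijest,exy,aunhg] -> 13 lines: opyw hbt wtai tbiio sbdn snmcc xpshb zgpf ijest exy aunhg buil blg
Hunk 5: at line 1 remove [wtai,tbiio] add [byugs,jhp,ced] -> 14 lines: opyw hbt byugs jhp ced sbdn snmcc xpshb zgpf ijest exy aunhg buil blg
Hunk 6: at line 1 remove [hbt,byugs] add [yyec,ume,thb] -> 15 lines: opyw yyec ume thb jhp ced sbdn snmcc xpshb zgpf ijest exy aunhg buil blg
Final line 4: thb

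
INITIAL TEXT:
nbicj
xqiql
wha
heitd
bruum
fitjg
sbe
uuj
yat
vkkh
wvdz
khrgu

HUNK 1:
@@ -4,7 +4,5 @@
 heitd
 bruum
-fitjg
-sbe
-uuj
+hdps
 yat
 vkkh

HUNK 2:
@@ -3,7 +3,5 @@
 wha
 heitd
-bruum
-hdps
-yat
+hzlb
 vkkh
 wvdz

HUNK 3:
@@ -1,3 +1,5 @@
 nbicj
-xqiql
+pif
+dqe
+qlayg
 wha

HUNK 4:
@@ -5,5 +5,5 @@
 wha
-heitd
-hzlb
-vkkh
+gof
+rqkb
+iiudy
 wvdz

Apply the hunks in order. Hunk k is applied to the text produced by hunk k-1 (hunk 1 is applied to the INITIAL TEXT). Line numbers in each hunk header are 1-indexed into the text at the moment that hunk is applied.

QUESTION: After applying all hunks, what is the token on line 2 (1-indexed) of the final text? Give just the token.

Answer: pif

Derivation:
Hunk 1: at line 4 remove [fitjg,sbe,uuj] add [hdps] -> 10 lines: nbicj xqiql wha heitd bruum hdps yat vkkh wvdz khrgu
Hunk 2: at line 3 remove [bruum,hdps,yat] add [hzlb] -> 8 lines: nbicj xqiql wha heitd hzlb vkkh wvdz khrgu
Hunk 3: at line 1 remove [xqiql] add [pif,dqe,qlayg] -> 10 lines: nbicj pif dqe qlayg wha heitd hzlb vkkh wvdz khrgu
Hunk 4: at line 5 remove [heitd,hzlb,vkkh] add [gof,rqkb,iiudy] -> 10 lines: nbicj pif dqe qlayg wha gof rqkb iiudy wvdz khrgu
Final line 2: pif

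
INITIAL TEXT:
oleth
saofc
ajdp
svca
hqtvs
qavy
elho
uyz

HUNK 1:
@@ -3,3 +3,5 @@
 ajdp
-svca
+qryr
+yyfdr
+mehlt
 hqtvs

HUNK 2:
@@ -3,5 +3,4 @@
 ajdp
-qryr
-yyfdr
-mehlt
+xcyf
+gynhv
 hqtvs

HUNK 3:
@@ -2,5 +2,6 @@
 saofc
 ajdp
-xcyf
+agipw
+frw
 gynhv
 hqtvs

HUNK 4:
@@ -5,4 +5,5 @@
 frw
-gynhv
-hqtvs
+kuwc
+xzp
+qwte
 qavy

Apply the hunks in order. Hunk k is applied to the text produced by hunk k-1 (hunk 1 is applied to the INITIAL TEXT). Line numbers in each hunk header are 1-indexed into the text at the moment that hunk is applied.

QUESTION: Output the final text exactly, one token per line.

Answer: oleth
saofc
ajdp
agipw
frw
kuwc
xzp
qwte
qavy
elho
uyz

Derivation:
Hunk 1: at line 3 remove [svca] add [qryr,yyfdr,mehlt] -> 10 lines: oleth saofc ajdp qryr yyfdr mehlt hqtvs qavy elho uyz
Hunk 2: at line 3 remove [qryr,yyfdr,mehlt] add [xcyf,gynhv] -> 9 lines: oleth saofc ajdp xcyf gynhv hqtvs qavy elho uyz
Hunk 3: at line 2 remove [xcyf] add [agipw,frw] -> 10 lines: oleth saofc ajdp agipw frw gynhv hqtvs qavy elho uyz
Hunk 4: at line 5 remove [gynhv,hqtvs] add [kuwc,xzp,qwte] -> 11 lines: oleth saofc ajdp agipw frw kuwc xzp qwte qavy elho uyz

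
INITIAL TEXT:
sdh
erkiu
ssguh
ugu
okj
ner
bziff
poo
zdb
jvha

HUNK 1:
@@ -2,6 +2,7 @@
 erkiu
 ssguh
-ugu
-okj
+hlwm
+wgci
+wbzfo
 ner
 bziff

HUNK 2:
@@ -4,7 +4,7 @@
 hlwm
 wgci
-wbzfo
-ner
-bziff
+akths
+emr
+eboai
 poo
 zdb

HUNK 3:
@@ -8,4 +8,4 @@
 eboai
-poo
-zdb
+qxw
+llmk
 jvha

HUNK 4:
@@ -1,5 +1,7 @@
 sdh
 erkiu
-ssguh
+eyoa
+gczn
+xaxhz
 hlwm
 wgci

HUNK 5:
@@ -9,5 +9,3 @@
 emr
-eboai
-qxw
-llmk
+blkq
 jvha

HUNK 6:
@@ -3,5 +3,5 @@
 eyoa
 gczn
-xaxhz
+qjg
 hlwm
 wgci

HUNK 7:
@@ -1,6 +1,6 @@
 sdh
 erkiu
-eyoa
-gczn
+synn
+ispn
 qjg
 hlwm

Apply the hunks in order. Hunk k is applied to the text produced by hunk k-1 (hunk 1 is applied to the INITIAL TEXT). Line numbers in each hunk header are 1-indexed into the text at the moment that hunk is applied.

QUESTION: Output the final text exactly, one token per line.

Hunk 1: at line 2 remove [ugu,okj] add [hlwm,wgci,wbzfo] -> 11 lines: sdh erkiu ssguh hlwm wgci wbzfo ner bziff poo zdb jvha
Hunk 2: at line 4 remove [wbzfo,ner,bziff] add [akths,emr,eboai] -> 11 lines: sdh erkiu ssguh hlwm wgci akths emr eboai poo zdb jvha
Hunk 3: at line 8 remove [poo,zdb] add [qxw,llmk] -> 11 lines: sdh erkiu ssguh hlwm wgci akths emr eboai qxw llmk jvha
Hunk 4: at line 1 remove [ssguh] add [eyoa,gczn,xaxhz] -> 13 lines: sdh erkiu eyoa gczn xaxhz hlwm wgci akths emr eboai qxw llmk jvha
Hunk 5: at line 9 remove [eboai,qxw,llmk] add [blkq] -> 11 lines: sdh erkiu eyoa gczn xaxhz hlwm wgci akths emr blkq jvha
Hunk 6: at line 3 remove [xaxhz] add [qjg] -> 11 lines: sdh erkiu eyoa gczn qjg hlwm wgci akths emr blkq jvha
Hunk 7: at line 1 remove [eyoa,gczn] add [synn,ispn] -> 11 lines: sdh erkiu synn ispn qjg hlwm wgci akths emr blkq jvha

Answer: sdh
erkiu
synn
ispn
qjg
hlwm
wgci
akths
emr
blkq
jvha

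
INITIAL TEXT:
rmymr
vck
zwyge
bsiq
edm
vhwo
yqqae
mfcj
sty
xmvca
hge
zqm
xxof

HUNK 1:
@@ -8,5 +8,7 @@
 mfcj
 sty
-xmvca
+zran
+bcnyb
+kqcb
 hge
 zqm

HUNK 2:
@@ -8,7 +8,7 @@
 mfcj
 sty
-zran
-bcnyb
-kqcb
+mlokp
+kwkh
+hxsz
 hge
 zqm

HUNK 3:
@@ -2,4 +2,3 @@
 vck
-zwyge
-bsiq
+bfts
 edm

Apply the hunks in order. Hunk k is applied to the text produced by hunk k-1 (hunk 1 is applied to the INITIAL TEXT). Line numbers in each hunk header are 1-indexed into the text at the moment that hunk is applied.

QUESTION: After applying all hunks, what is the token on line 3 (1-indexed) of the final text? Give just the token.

Hunk 1: at line 8 remove [xmvca] add [zran,bcnyb,kqcb] -> 15 lines: rmymr vck zwyge bsiq edm vhwo yqqae mfcj sty zran bcnyb kqcb hge zqm xxof
Hunk 2: at line 8 remove [zran,bcnyb,kqcb] add [mlokp,kwkh,hxsz] -> 15 lines: rmymr vck zwyge bsiq edm vhwo yqqae mfcj sty mlokp kwkh hxsz hge zqm xxof
Hunk 3: at line 2 remove [zwyge,bsiq] add [bfts] -> 14 lines: rmymr vck bfts edm vhwo yqqae mfcj sty mlokp kwkh hxsz hge zqm xxof
Final line 3: bfts

Answer: bfts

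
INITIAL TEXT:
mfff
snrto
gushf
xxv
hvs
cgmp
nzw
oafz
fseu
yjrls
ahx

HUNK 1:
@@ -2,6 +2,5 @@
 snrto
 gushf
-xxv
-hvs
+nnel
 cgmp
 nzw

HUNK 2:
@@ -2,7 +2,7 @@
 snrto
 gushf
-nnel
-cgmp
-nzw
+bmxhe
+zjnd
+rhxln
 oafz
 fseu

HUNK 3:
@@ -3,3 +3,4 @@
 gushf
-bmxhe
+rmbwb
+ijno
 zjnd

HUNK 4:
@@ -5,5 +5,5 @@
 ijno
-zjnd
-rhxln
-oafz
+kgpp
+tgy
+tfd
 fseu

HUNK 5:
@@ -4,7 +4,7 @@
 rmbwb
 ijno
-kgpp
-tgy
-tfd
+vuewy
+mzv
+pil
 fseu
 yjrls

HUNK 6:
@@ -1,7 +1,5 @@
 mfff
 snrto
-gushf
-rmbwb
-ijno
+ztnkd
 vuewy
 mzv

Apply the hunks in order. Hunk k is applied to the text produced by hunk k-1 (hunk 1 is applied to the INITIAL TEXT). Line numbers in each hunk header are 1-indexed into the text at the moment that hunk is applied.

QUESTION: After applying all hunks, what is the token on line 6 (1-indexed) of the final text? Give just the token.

Answer: pil

Derivation:
Hunk 1: at line 2 remove [xxv,hvs] add [nnel] -> 10 lines: mfff snrto gushf nnel cgmp nzw oafz fseu yjrls ahx
Hunk 2: at line 2 remove [nnel,cgmp,nzw] add [bmxhe,zjnd,rhxln] -> 10 lines: mfff snrto gushf bmxhe zjnd rhxln oafz fseu yjrls ahx
Hunk 3: at line 3 remove [bmxhe] add [rmbwb,ijno] -> 11 lines: mfff snrto gushf rmbwb ijno zjnd rhxln oafz fseu yjrls ahx
Hunk 4: at line 5 remove [zjnd,rhxln,oafz] add [kgpp,tgy,tfd] -> 11 lines: mfff snrto gushf rmbwb ijno kgpp tgy tfd fseu yjrls ahx
Hunk 5: at line 4 remove [kgpp,tgy,tfd] add [vuewy,mzv,pil] -> 11 lines: mfff snrto gushf rmbwb ijno vuewy mzv pil fseu yjrls ahx
Hunk 6: at line 1 remove [gushf,rmbwb,ijno] add [ztnkd] -> 9 lines: mfff snrto ztnkd vuewy mzv pil fseu yjrls ahx
Final line 6: pil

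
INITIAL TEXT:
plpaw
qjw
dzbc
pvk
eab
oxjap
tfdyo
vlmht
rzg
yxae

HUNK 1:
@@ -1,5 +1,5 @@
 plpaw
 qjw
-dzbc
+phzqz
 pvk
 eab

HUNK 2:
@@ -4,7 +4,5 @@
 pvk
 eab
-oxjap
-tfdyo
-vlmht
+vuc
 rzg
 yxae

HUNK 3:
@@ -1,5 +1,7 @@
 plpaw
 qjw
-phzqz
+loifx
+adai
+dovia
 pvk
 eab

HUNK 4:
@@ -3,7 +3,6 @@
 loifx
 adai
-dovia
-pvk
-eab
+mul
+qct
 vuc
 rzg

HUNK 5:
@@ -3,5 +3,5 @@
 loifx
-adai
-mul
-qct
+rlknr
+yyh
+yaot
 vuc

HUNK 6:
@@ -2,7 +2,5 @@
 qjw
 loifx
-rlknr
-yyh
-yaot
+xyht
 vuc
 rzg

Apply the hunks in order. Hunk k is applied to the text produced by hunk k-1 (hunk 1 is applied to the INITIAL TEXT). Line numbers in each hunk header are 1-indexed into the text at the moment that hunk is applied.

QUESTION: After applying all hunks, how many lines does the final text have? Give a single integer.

Hunk 1: at line 1 remove [dzbc] add [phzqz] -> 10 lines: plpaw qjw phzqz pvk eab oxjap tfdyo vlmht rzg yxae
Hunk 2: at line 4 remove [oxjap,tfdyo,vlmht] add [vuc] -> 8 lines: plpaw qjw phzqz pvk eab vuc rzg yxae
Hunk 3: at line 1 remove [phzqz] add [loifx,adai,dovia] -> 10 lines: plpaw qjw loifx adai dovia pvk eab vuc rzg yxae
Hunk 4: at line 3 remove [dovia,pvk,eab] add [mul,qct] -> 9 lines: plpaw qjw loifx adai mul qct vuc rzg yxae
Hunk 5: at line 3 remove [adai,mul,qct] add [rlknr,yyh,yaot] -> 9 lines: plpaw qjw loifx rlknr yyh yaot vuc rzg yxae
Hunk 6: at line 2 remove [rlknr,yyh,yaot] add [xyht] -> 7 lines: plpaw qjw loifx xyht vuc rzg yxae
Final line count: 7

Answer: 7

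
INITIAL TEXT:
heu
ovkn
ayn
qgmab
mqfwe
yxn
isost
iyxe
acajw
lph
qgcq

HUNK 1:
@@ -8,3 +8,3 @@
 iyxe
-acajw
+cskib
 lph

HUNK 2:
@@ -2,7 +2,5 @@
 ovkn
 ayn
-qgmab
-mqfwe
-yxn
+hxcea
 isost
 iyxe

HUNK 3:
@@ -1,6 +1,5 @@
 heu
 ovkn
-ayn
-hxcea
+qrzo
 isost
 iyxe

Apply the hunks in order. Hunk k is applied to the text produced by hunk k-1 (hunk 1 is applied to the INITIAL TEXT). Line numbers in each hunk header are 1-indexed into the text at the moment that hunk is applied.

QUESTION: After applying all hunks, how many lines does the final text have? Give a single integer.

Answer: 8

Derivation:
Hunk 1: at line 8 remove [acajw] add [cskib] -> 11 lines: heu ovkn ayn qgmab mqfwe yxn isost iyxe cskib lph qgcq
Hunk 2: at line 2 remove [qgmab,mqfwe,yxn] add [hxcea] -> 9 lines: heu ovkn ayn hxcea isost iyxe cskib lph qgcq
Hunk 3: at line 1 remove [ayn,hxcea] add [qrzo] -> 8 lines: heu ovkn qrzo isost iyxe cskib lph qgcq
Final line count: 8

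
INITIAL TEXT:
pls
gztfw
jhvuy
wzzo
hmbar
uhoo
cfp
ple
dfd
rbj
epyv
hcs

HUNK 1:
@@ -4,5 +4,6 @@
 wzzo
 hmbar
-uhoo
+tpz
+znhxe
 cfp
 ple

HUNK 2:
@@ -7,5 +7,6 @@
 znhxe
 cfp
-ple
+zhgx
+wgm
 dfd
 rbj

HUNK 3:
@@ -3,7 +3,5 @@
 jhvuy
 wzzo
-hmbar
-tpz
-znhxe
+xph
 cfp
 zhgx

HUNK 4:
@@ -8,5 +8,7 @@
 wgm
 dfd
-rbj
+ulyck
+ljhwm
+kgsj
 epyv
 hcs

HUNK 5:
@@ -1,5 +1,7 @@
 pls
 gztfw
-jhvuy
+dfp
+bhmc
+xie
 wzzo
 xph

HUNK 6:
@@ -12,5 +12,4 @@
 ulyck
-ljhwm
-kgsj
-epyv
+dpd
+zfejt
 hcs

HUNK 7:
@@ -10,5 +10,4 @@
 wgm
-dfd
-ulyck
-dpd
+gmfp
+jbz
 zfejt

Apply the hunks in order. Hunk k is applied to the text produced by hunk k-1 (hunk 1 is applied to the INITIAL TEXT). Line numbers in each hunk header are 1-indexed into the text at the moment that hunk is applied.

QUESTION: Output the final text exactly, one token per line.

Answer: pls
gztfw
dfp
bhmc
xie
wzzo
xph
cfp
zhgx
wgm
gmfp
jbz
zfejt
hcs

Derivation:
Hunk 1: at line 4 remove [uhoo] add [tpz,znhxe] -> 13 lines: pls gztfw jhvuy wzzo hmbar tpz znhxe cfp ple dfd rbj epyv hcs
Hunk 2: at line 7 remove [ple] add [zhgx,wgm] -> 14 lines: pls gztfw jhvuy wzzo hmbar tpz znhxe cfp zhgx wgm dfd rbj epyv hcs
Hunk 3: at line 3 remove [hmbar,tpz,znhxe] add [xph] -> 12 lines: pls gztfw jhvuy wzzo xph cfp zhgx wgm dfd rbj epyv hcs
Hunk 4: at line 8 remove [rbj] add [ulyck,ljhwm,kgsj] -> 14 lines: pls gztfw jhvuy wzzo xph cfp zhgx wgm dfd ulyck ljhwm kgsj epyv hcs
Hunk 5: at line 1 remove [jhvuy] add [dfp,bhmc,xie] -> 16 lines: pls gztfw dfp bhmc xie wzzo xph cfp zhgx wgm dfd ulyck ljhwm kgsj epyv hcs
Hunk 6: at line 12 remove [ljhwm,kgsj,epyv] add [dpd,zfejt] -> 15 lines: pls gztfw dfp bhmc xie wzzo xph cfp zhgx wgm dfd ulyck dpd zfejt hcs
Hunk 7: at line 10 remove [dfd,ulyck,dpd] add [gmfp,jbz] -> 14 lines: pls gztfw dfp bhmc xie wzzo xph cfp zhgx wgm gmfp jbz zfejt hcs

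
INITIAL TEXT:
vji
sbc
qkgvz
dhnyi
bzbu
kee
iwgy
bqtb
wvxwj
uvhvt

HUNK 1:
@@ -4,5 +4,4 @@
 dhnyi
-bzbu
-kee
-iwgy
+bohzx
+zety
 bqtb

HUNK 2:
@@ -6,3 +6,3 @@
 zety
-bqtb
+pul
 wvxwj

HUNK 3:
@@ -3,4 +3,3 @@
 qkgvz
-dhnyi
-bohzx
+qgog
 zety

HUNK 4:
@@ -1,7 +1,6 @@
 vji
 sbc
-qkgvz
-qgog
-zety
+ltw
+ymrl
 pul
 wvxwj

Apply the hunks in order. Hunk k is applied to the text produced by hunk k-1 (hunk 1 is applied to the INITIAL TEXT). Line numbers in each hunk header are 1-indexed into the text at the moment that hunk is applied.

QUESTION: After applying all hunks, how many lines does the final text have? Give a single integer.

Answer: 7

Derivation:
Hunk 1: at line 4 remove [bzbu,kee,iwgy] add [bohzx,zety] -> 9 lines: vji sbc qkgvz dhnyi bohzx zety bqtb wvxwj uvhvt
Hunk 2: at line 6 remove [bqtb] add [pul] -> 9 lines: vji sbc qkgvz dhnyi bohzx zety pul wvxwj uvhvt
Hunk 3: at line 3 remove [dhnyi,bohzx] add [qgog] -> 8 lines: vji sbc qkgvz qgog zety pul wvxwj uvhvt
Hunk 4: at line 1 remove [qkgvz,qgog,zety] add [ltw,ymrl] -> 7 lines: vji sbc ltw ymrl pul wvxwj uvhvt
Final line count: 7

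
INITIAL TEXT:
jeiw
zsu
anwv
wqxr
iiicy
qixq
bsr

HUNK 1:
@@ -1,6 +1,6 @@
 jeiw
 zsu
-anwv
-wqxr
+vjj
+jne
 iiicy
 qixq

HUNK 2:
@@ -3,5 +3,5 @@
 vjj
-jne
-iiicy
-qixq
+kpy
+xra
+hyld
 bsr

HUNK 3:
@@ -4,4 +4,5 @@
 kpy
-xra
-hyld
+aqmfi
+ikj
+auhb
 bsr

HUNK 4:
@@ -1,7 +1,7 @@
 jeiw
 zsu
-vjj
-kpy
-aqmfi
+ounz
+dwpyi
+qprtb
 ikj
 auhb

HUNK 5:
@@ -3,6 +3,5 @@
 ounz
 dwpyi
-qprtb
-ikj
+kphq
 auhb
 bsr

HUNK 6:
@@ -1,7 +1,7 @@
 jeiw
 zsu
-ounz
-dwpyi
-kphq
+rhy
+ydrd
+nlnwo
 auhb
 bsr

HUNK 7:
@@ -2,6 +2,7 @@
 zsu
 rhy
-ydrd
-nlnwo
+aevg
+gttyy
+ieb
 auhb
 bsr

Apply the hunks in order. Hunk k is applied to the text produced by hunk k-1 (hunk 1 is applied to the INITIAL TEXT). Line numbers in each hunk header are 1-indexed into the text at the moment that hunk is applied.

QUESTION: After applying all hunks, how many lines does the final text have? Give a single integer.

Answer: 8

Derivation:
Hunk 1: at line 1 remove [anwv,wqxr] add [vjj,jne] -> 7 lines: jeiw zsu vjj jne iiicy qixq bsr
Hunk 2: at line 3 remove [jne,iiicy,qixq] add [kpy,xra,hyld] -> 7 lines: jeiw zsu vjj kpy xra hyld bsr
Hunk 3: at line 4 remove [xra,hyld] add [aqmfi,ikj,auhb] -> 8 lines: jeiw zsu vjj kpy aqmfi ikj auhb bsr
Hunk 4: at line 1 remove [vjj,kpy,aqmfi] add [ounz,dwpyi,qprtb] -> 8 lines: jeiw zsu ounz dwpyi qprtb ikj auhb bsr
Hunk 5: at line 3 remove [qprtb,ikj] add [kphq] -> 7 lines: jeiw zsu ounz dwpyi kphq auhb bsr
Hunk 6: at line 1 remove [ounz,dwpyi,kphq] add [rhy,ydrd,nlnwo] -> 7 lines: jeiw zsu rhy ydrd nlnwo auhb bsr
Hunk 7: at line 2 remove [ydrd,nlnwo] add [aevg,gttyy,ieb] -> 8 lines: jeiw zsu rhy aevg gttyy ieb auhb bsr
Final line count: 8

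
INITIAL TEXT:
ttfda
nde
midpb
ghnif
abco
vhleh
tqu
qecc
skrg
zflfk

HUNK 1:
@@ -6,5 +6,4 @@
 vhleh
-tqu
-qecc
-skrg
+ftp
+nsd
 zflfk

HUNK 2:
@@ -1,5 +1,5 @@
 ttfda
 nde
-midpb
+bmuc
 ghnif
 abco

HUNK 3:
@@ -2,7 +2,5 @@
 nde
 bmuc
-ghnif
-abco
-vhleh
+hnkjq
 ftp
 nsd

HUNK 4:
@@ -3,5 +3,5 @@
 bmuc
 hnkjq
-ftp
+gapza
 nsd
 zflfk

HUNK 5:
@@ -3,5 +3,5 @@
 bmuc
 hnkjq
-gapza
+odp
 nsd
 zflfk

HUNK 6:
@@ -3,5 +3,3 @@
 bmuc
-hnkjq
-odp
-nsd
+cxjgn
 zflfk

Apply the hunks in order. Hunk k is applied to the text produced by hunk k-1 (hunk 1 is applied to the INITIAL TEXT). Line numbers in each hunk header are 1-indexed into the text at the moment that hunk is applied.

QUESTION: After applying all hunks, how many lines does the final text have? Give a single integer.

Answer: 5

Derivation:
Hunk 1: at line 6 remove [tqu,qecc,skrg] add [ftp,nsd] -> 9 lines: ttfda nde midpb ghnif abco vhleh ftp nsd zflfk
Hunk 2: at line 1 remove [midpb] add [bmuc] -> 9 lines: ttfda nde bmuc ghnif abco vhleh ftp nsd zflfk
Hunk 3: at line 2 remove [ghnif,abco,vhleh] add [hnkjq] -> 7 lines: ttfda nde bmuc hnkjq ftp nsd zflfk
Hunk 4: at line 3 remove [ftp] add [gapza] -> 7 lines: ttfda nde bmuc hnkjq gapza nsd zflfk
Hunk 5: at line 3 remove [gapza] add [odp] -> 7 lines: ttfda nde bmuc hnkjq odp nsd zflfk
Hunk 6: at line 3 remove [hnkjq,odp,nsd] add [cxjgn] -> 5 lines: ttfda nde bmuc cxjgn zflfk
Final line count: 5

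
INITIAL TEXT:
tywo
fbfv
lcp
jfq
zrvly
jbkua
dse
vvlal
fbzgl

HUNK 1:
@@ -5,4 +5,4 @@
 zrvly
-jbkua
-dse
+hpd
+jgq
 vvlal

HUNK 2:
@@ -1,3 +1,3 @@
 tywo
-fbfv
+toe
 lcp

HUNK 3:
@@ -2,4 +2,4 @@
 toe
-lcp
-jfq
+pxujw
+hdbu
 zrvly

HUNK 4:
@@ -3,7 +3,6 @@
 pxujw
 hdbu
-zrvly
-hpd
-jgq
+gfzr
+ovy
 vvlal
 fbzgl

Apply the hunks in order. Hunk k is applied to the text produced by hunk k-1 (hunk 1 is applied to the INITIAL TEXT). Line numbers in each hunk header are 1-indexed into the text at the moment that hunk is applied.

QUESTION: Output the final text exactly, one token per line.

Answer: tywo
toe
pxujw
hdbu
gfzr
ovy
vvlal
fbzgl

Derivation:
Hunk 1: at line 5 remove [jbkua,dse] add [hpd,jgq] -> 9 lines: tywo fbfv lcp jfq zrvly hpd jgq vvlal fbzgl
Hunk 2: at line 1 remove [fbfv] add [toe] -> 9 lines: tywo toe lcp jfq zrvly hpd jgq vvlal fbzgl
Hunk 3: at line 2 remove [lcp,jfq] add [pxujw,hdbu] -> 9 lines: tywo toe pxujw hdbu zrvly hpd jgq vvlal fbzgl
Hunk 4: at line 3 remove [zrvly,hpd,jgq] add [gfzr,ovy] -> 8 lines: tywo toe pxujw hdbu gfzr ovy vvlal fbzgl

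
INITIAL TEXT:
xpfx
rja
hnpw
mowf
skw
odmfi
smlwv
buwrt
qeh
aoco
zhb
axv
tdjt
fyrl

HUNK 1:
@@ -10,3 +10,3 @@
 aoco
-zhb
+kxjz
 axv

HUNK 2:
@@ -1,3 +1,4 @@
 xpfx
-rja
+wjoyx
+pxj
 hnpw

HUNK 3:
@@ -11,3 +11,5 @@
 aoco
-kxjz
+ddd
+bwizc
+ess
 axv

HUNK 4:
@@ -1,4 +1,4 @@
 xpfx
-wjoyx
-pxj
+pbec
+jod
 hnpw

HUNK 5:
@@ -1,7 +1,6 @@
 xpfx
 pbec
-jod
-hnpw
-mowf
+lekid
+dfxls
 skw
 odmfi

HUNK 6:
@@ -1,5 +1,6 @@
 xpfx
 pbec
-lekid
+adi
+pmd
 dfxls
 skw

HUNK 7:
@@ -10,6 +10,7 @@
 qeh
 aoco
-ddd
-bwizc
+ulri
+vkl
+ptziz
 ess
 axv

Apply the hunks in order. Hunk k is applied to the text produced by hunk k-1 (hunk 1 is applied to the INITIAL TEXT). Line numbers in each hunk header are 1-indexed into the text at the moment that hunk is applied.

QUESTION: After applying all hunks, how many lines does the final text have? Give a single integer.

Hunk 1: at line 10 remove [zhb] add [kxjz] -> 14 lines: xpfx rja hnpw mowf skw odmfi smlwv buwrt qeh aoco kxjz axv tdjt fyrl
Hunk 2: at line 1 remove [rja] add [wjoyx,pxj] -> 15 lines: xpfx wjoyx pxj hnpw mowf skw odmfi smlwv buwrt qeh aoco kxjz axv tdjt fyrl
Hunk 3: at line 11 remove [kxjz] add [ddd,bwizc,ess] -> 17 lines: xpfx wjoyx pxj hnpw mowf skw odmfi smlwv buwrt qeh aoco ddd bwizc ess axv tdjt fyrl
Hunk 4: at line 1 remove [wjoyx,pxj] add [pbec,jod] -> 17 lines: xpfx pbec jod hnpw mowf skw odmfi smlwv buwrt qeh aoco ddd bwizc ess axv tdjt fyrl
Hunk 5: at line 1 remove [jod,hnpw,mowf] add [lekid,dfxls] -> 16 lines: xpfx pbec lekid dfxls skw odmfi smlwv buwrt qeh aoco ddd bwizc ess axv tdjt fyrl
Hunk 6: at line 1 remove [lekid] add [adi,pmd] -> 17 lines: xpfx pbec adi pmd dfxls skw odmfi smlwv buwrt qeh aoco ddd bwizc ess axv tdjt fyrl
Hunk 7: at line 10 remove [ddd,bwizc] add [ulri,vkl,ptziz] -> 18 lines: xpfx pbec adi pmd dfxls skw odmfi smlwv buwrt qeh aoco ulri vkl ptziz ess axv tdjt fyrl
Final line count: 18

Answer: 18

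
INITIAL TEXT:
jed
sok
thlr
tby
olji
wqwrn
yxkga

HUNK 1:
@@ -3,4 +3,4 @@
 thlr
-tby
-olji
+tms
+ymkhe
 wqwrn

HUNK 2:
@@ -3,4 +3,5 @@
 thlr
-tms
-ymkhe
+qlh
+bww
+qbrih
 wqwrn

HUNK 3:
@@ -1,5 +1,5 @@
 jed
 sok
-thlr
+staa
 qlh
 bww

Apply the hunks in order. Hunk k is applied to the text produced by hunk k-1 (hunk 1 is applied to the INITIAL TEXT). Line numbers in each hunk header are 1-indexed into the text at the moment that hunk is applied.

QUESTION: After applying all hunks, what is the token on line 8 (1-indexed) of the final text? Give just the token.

Hunk 1: at line 3 remove [tby,olji] add [tms,ymkhe] -> 7 lines: jed sok thlr tms ymkhe wqwrn yxkga
Hunk 2: at line 3 remove [tms,ymkhe] add [qlh,bww,qbrih] -> 8 lines: jed sok thlr qlh bww qbrih wqwrn yxkga
Hunk 3: at line 1 remove [thlr] add [staa] -> 8 lines: jed sok staa qlh bww qbrih wqwrn yxkga
Final line 8: yxkga

Answer: yxkga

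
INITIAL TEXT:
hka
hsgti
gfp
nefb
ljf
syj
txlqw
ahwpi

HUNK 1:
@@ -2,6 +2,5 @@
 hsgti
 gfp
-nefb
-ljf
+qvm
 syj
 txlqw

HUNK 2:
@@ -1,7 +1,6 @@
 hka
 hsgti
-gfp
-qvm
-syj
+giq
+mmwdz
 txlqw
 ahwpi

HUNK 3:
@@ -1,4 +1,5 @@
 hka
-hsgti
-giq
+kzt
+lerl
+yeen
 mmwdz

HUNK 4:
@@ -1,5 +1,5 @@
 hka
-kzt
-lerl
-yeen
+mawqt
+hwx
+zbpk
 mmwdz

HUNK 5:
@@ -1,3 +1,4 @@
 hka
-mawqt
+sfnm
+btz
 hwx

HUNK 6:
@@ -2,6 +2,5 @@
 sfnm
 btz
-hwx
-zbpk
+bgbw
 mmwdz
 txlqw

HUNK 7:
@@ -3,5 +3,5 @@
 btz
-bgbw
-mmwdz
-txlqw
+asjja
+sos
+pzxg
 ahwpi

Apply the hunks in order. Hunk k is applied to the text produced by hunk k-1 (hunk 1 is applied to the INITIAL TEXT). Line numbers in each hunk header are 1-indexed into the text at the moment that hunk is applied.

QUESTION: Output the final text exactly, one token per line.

Hunk 1: at line 2 remove [nefb,ljf] add [qvm] -> 7 lines: hka hsgti gfp qvm syj txlqw ahwpi
Hunk 2: at line 1 remove [gfp,qvm,syj] add [giq,mmwdz] -> 6 lines: hka hsgti giq mmwdz txlqw ahwpi
Hunk 3: at line 1 remove [hsgti,giq] add [kzt,lerl,yeen] -> 7 lines: hka kzt lerl yeen mmwdz txlqw ahwpi
Hunk 4: at line 1 remove [kzt,lerl,yeen] add [mawqt,hwx,zbpk] -> 7 lines: hka mawqt hwx zbpk mmwdz txlqw ahwpi
Hunk 5: at line 1 remove [mawqt] add [sfnm,btz] -> 8 lines: hka sfnm btz hwx zbpk mmwdz txlqw ahwpi
Hunk 6: at line 2 remove [hwx,zbpk] add [bgbw] -> 7 lines: hka sfnm btz bgbw mmwdz txlqw ahwpi
Hunk 7: at line 3 remove [bgbw,mmwdz,txlqw] add [asjja,sos,pzxg] -> 7 lines: hka sfnm btz asjja sos pzxg ahwpi

Answer: hka
sfnm
btz
asjja
sos
pzxg
ahwpi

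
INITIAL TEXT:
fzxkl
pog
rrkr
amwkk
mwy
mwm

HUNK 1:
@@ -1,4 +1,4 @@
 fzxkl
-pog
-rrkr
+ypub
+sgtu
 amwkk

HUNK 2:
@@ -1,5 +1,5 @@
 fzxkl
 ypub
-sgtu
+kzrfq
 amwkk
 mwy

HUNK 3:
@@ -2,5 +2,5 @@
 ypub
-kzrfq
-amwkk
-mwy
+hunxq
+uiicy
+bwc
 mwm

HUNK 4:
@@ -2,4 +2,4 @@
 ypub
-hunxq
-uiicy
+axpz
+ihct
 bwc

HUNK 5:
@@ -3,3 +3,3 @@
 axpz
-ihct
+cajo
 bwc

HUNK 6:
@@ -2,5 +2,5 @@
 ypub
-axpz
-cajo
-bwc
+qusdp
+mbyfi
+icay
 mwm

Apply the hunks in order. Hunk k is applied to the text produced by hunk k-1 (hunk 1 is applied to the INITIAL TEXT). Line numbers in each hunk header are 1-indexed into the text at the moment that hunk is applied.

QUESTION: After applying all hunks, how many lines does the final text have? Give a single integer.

Answer: 6

Derivation:
Hunk 1: at line 1 remove [pog,rrkr] add [ypub,sgtu] -> 6 lines: fzxkl ypub sgtu amwkk mwy mwm
Hunk 2: at line 1 remove [sgtu] add [kzrfq] -> 6 lines: fzxkl ypub kzrfq amwkk mwy mwm
Hunk 3: at line 2 remove [kzrfq,amwkk,mwy] add [hunxq,uiicy,bwc] -> 6 lines: fzxkl ypub hunxq uiicy bwc mwm
Hunk 4: at line 2 remove [hunxq,uiicy] add [axpz,ihct] -> 6 lines: fzxkl ypub axpz ihct bwc mwm
Hunk 5: at line 3 remove [ihct] add [cajo] -> 6 lines: fzxkl ypub axpz cajo bwc mwm
Hunk 6: at line 2 remove [axpz,cajo,bwc] add [qusdp,mbyfi,icay] -> 6 lines: fzxkl ypub qusdp mbyfi icay mwm
Final line count: 6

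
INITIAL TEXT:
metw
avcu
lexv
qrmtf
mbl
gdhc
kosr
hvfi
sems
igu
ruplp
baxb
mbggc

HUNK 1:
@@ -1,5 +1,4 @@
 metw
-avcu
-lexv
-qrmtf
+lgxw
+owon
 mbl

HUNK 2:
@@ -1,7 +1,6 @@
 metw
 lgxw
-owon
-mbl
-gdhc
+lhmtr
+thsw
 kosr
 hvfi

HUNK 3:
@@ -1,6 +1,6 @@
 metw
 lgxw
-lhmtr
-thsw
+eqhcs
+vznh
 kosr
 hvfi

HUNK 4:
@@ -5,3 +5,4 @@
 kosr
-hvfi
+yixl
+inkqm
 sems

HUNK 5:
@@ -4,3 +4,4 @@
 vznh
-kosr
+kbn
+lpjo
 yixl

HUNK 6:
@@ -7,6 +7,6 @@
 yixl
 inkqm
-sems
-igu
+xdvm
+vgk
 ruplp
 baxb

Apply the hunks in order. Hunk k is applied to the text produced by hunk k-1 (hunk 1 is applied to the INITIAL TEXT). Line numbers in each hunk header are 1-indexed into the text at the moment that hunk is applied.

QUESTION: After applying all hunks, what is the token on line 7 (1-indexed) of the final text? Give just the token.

Hunk 1: at line 1 remove [avcu,lexv,qrmtf] add [lgxw,owon] -> 12 lines: metw lgxw owon mbl gdhc kosr hvfi sems igu ruplp baxb mbggc
Hunk 2: at line 1 remove [owon,mbl,gdhc] add [lhmtr,thsw] -> 11 lines: metw lgxw lhmtr thsw kosr hvfi sems igu ruplp baxb mbggc
Hunk 3: at line 1 remove [lhmtr,thsw] add [eqhcs,vznh] -> 11 lines: metw lgxw eqhcs vznh kosr hvfi sems igu ruplp baxb mbggc
Hunk 4: at line 5 remove [hvfi] add [yixl,inkqm] -> 12 lines: metw lgxw eqhcs vznh kosr yixl inkqm sems igu ruplp baxb mbggc
Hunk 5: at line 4 remove [kosr] add [kbn,lpjo] -> 13 lines: metw lgxw eqhcs vznh kbn lpjo yixl inkqm sems igu ruplp baxb mbggc
Hunk 6: at line 7 remove [sems,igu] add [xdvm,vgk] -> 13 lines: metw lgxw eqhcs vznh kbn lpjo yixl inkqm xdvm vgk ruplp baxb mbggc
Final line 7: yixl

Answer: yixl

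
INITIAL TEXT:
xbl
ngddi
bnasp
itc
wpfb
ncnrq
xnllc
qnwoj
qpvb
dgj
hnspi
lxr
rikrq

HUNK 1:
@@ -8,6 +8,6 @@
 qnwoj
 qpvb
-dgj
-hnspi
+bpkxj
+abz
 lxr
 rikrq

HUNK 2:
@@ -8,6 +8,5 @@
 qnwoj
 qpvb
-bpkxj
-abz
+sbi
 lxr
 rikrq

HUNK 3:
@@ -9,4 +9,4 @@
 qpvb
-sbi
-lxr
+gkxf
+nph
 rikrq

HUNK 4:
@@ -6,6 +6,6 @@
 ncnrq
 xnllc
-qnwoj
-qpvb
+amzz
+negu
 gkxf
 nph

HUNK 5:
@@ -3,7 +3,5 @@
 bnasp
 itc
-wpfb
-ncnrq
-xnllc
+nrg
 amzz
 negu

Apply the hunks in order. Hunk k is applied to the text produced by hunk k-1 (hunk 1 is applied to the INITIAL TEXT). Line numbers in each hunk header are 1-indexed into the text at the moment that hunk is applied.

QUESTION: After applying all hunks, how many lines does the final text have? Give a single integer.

Answer: 10

Derivation:
Hunk 1: at line 8 remove [dgj,hnspi] add [bpkxj,abz] -> 13 lines: xbl ngddi bnasp itc wpfb ncnrq xnllc qnwoj qpvb bpkxj abz lxr rikrq
Hunk 2: at line 8 remove [bpkxj,abz] add [sbi] -> 12 lines: xbl ngddi bnasp itc wpfb ncnrq xnllc qnwoj qpvb sbi lxr rikrq
Hunk 3: at line 9 remove [sbi,lxr] add [gkxf,nph] -> 12 lines: xbl ngddi bnasp itc wpfb ncnrq xnllc qnwoj qpvb gkxf nph rikrq
Hunk 4: at line 6 remove [qnwoj,qpvb] add [amzz,negu] -> 12 lines: xbl ngddi bnasp itc wpfb ncnrq xnllc amzz negu gkxf nph rikrq
Hunk 5: at line 3 remove [wpfb,ncnrq,xnllc] add [nrg] -> 10 lines: xbl ngddi bnasp itc nrg amzz negu gkxf nph rikrq
Final line count: 10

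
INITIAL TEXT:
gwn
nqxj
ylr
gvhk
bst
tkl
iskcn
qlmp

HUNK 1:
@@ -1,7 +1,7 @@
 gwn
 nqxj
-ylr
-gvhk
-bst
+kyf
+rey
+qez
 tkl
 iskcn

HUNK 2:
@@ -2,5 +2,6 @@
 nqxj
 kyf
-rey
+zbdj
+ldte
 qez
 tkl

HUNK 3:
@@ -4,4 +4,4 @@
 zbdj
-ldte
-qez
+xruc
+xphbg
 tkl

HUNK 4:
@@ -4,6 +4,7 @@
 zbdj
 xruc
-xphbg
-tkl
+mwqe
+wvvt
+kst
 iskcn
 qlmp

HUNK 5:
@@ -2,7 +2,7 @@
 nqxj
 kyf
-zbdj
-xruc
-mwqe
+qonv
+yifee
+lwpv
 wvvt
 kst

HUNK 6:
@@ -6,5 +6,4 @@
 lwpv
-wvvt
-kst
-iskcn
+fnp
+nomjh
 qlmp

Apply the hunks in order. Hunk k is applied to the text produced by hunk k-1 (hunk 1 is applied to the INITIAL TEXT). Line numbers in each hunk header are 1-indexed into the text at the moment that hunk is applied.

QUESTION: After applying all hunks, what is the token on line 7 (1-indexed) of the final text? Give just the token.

Answer: fnp

Derivation:
Hunk 1: at line 1 remove [ylr,gvhk,bst] add [kyf,rey,qez] -> 8 lines: gwn nqxj kyf rey qez tkl iskcn qlmp
Hunk 2: at line 2 remove [rey] add [zbdj,ldte] -> 9 lines: gwn nqxj kyf zbdj ldte qez tkl iskcn qlmp
Hunk 3: at line 4 remove [ldte,qez] add [xruc,xphbg] -> 9 lines: gwn nqxj kyf zbdj xruc xphbg tkl iskcn qlmp
Hunk 4: at line 4 remove [xphbg,tkl] add [mwqe,wvvt,kst] -> 10 lines: gwn nqxj kyf zbdj xruc mwqe wvvt kst iskcn qlmp
Hunk 5: at line 2 remove [zbdj,xruc,mwqe] add [qonv,yifee,lwpv] -> 10 lines: gwn nqxj kyf qonv yifee lwpv wvvt kst iskcn qlmp
Hunk 6: at line 6 remove [wvvt,kst,iskcn] add [fnp,nomjh] -> 9 lines: gwn nqxj kyf qonv yifee lwpv fnp nomjh qlmp
Final line 7: fnp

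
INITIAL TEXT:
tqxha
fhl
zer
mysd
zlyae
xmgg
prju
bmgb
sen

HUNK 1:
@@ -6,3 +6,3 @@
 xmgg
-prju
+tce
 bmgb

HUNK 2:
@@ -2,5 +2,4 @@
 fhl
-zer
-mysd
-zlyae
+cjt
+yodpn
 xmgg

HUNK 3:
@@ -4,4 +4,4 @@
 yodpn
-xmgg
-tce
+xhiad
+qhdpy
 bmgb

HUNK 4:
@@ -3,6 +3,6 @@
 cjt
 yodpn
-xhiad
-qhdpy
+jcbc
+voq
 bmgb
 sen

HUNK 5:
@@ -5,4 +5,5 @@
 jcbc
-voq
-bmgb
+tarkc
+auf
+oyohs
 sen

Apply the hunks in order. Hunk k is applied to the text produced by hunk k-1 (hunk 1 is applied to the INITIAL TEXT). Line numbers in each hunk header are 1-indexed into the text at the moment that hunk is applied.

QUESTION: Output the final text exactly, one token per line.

Hunk 1: at line 6 remove [prju] add [tce] -> 9 lines: tqxha fhl zer mysd zlyae xmgg tce bmgb sen
Hunk 2: at line 2 remove [zer,mysd,zlyae] add [cjt,yodpn] -> 8 lines: tqxha fhl cjt yodpn xmgg tce bmgb sen
Hunk 3: at line 4 remove [xmgg,tce] add [xhiad,qhdpy] -> 8 lines: tqxha fhl cjt yodpn xhiad qhdpy bmgb sen
Hunk 4: at line 3 remove [xhiad,qhdpy] add [jcbc,voq] -> 8 lines: tqxha fhl cjt yodpn jcbc voq bmgb sen
Hunk 5: at line 5 remove [voq,bmgb] add [tarkc,auf,oyohs] -> 9 lines: tqxha fhl cjt yodpn jcbc tarkc auf oyohs sen

Answer: tqxha
fhl
cjt
yodpn
jcbc
tarkc
auf
oyohs
sen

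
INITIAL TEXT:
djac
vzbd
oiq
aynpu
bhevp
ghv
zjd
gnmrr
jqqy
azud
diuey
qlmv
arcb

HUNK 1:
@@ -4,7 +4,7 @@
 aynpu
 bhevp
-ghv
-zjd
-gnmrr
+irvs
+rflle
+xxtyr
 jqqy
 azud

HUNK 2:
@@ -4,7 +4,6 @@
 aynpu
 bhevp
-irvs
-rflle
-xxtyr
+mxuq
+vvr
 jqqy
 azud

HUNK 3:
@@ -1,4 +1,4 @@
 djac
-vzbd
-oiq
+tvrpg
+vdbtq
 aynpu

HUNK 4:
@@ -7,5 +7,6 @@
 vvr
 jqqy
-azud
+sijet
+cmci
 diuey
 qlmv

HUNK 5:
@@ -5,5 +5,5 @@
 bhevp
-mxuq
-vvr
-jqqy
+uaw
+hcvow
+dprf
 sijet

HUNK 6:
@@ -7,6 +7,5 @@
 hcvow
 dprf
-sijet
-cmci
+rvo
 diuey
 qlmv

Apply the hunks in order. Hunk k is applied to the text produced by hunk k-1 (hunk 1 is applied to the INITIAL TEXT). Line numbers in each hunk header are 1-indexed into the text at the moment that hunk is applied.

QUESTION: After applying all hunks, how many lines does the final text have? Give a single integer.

Answer: 12

Derivation:
Hunk 1: at line 4 remove [ghv,zjd,gnmrr] add [irvs,rflle,xxtyr] -> 13 lines: djac vzbd oiq aynpu bhevp irvs rflle xxtyr jqqy azud diuey qlmv arcb
Hunk 2: at line 4 remove [irvs,rflle,xxtyr] add [mxuq,vvr] -> 12 lines: djac vzbd oiq aynpu bhevp mxuq vvr jqqy azud diuey qlmv arcb
Hunk 3: at line 1 remove [vzbd,oiq] add [tvrpg,vdbtq] -> 12 lines: djac tvrpg vdbtq aynpu bhevp mxuq vvr jqqy azud diuey qlmv arcb
Hunk 4: at line 7 remove [azud] add [sijet,cmci] -> 13 lines: djac tvrpg vdbtq aynpu bhevp mxuq vvr jqqy sijet cmci diuey qlmv arcb
Hunk 5: at line 5 remove [mxuq,vvr,jqqy] add [uaw,hcvow,dprf] -> 13 lines: djac tvrpg vdbtq aynpu bhevp uaw hcvow dprf sijet cmci diuey qlmv arcb
Hunk 6: at line 7 remove [sijet,cmci] add [rvo] -> 12 lines: djac tvrpg vdbtq aynpu bhevp uaw hcvow dprf rvo diuey qlmv arcb
Final line count: 12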